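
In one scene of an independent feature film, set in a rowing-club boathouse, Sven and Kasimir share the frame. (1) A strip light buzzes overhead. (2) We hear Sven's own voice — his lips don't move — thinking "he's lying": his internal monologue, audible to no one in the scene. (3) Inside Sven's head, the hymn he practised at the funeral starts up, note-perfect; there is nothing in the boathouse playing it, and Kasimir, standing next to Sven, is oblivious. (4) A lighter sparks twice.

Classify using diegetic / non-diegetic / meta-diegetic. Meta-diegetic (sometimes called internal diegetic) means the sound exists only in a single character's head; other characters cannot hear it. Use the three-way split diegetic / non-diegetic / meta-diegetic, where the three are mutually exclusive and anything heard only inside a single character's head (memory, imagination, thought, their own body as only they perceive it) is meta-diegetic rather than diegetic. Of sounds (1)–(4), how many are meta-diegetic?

2

Sound (1): ambient/room sound belonging to the story's physical space, so diegetic.
(2) is meta-diegetic: Sven's thought-voice: a private mental sound no other character can hear.
(3) is meta-diegetic: remembered music, private to Sven — Kasimir is oblivious because it isn't in the room.
(4) is diegetic: an in-world source (a lighter); characters could hear it.
Meta-diegetic: (2), (3) — that's 2.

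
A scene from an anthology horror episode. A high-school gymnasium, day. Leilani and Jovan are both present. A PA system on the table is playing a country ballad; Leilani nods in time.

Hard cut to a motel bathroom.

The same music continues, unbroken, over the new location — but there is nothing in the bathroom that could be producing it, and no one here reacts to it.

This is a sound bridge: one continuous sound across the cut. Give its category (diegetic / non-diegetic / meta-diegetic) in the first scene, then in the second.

diegetic, non-diegetic

Scene one: a PA system is an on-screen source and Leilani reacts to it → diegetic.
Scene two: there is no source in the bathroom and no one hears it — it's now underscore → non-diegetic.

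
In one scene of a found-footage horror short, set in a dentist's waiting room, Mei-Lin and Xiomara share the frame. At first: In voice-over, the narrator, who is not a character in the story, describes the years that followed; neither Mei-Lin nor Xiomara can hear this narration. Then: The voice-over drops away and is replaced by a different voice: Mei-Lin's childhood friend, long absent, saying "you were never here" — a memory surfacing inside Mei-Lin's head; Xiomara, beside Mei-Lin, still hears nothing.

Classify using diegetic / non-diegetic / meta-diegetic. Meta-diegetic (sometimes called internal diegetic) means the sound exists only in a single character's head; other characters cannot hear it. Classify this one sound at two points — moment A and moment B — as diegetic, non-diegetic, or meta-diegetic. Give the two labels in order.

non-diegetic, meta-diegetic

Moment A: the external narrator addresses only the audience — outside the story world → non-diegetic.
Moment B: the replacement voice is a memory inside Mei-Lin's mind specifically → meta-diegetic.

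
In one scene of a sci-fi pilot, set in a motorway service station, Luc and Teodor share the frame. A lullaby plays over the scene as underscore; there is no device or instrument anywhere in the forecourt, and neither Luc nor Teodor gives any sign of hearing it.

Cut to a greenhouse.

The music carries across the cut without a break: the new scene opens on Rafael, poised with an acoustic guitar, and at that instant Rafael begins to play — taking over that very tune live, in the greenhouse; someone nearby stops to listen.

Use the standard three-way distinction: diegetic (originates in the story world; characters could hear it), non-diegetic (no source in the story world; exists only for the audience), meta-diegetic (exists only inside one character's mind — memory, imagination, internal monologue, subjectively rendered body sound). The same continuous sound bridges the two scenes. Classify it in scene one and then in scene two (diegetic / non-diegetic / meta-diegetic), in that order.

non-diegetic, diegetic

Scene one: there's no in-world source anywhere and no character hears it — underscore for the audience only → non-diegetic.
Scene two: from the moment Rafael starts playing, the tune is being performed on an acoustic guitar inside the story world and another character hears it → diegetic.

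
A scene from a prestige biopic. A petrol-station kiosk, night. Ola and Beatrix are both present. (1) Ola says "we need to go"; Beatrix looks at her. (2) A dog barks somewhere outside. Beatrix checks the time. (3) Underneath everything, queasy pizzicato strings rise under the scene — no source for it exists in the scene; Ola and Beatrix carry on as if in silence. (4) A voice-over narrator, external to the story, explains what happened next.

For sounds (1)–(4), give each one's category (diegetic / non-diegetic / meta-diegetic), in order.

diegetic, diegetic, non-diegetic, non-diegetic

(1) is diegetic: Ola is a character speaking aloud in the scene.
(2) a dog is a real object/event in the scene's world → diegetic.
(3) it has no source in the story world and no character can hear it — it's underscore → non-diegetic.
(4) is non-diegetic: external voice-over — not a character, not heard by anyone in the scene.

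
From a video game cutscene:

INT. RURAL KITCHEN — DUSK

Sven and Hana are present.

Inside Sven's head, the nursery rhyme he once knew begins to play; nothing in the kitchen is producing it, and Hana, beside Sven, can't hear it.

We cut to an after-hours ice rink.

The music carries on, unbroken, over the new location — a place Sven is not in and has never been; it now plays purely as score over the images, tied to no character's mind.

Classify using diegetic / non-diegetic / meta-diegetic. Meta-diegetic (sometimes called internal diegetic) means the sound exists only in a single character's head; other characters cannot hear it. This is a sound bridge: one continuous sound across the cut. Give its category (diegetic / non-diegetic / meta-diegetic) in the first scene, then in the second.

Scene one: the music exists only inside Sven's mind; Hana can't hear it → meta-diegetic.
Scene two: it's detached from Sven entirely and plays over unrelated images with no in-world source — conventional underscore → non-diegetic.

meta-diegetic, non-diegetic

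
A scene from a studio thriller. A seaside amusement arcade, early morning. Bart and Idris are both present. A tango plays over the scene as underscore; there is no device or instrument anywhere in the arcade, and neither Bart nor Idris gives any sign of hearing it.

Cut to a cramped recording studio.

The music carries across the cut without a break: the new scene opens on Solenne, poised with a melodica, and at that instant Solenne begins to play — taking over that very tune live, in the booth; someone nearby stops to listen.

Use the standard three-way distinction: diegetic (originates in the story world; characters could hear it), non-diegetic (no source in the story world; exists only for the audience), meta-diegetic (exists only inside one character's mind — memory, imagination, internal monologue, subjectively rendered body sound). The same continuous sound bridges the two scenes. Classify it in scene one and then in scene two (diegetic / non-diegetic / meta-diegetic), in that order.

Scene one: there's no in-world source anywhere and no character hears it — underscore for the audience only → non-diegetic.
Scene two: from the moment Solenne starts playing, the tune is being performed on a melodica inside the story world and another character hears it → diegetic.

non-diegetic, diegetic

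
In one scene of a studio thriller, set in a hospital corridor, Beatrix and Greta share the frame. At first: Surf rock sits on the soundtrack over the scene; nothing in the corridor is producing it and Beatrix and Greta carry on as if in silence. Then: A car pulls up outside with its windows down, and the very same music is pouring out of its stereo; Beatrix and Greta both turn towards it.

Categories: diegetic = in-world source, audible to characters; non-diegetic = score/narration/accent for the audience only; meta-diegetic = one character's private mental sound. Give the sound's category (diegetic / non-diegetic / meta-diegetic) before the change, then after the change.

non-diegetic, diegetic

Before the change: no in-world source exists and no character can hear it — underscore → non-diegetic.
After the change: the car stereo is now a real source in the story world and the characters hear it → diegetic.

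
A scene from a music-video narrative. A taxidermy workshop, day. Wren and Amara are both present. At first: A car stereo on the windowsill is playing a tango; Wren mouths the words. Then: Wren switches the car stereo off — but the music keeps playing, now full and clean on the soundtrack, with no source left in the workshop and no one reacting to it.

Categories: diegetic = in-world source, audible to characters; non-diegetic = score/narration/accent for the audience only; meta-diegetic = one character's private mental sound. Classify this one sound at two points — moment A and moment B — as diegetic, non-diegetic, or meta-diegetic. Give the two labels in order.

diegetic, non-diegetic

Moment A: a car stereo is a real in-scene source and Wren reacts to it → diegetic.
Moment B: there is no longer any in-world source and no one can hear it — it has become underscore → non-diegetic.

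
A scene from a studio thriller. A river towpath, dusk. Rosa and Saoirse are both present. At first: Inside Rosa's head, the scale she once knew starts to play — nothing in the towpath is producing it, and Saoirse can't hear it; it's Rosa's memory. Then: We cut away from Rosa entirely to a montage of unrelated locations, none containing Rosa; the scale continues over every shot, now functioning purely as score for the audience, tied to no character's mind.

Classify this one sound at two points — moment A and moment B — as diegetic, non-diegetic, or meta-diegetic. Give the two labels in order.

meta-diegetic, non-diegetic

Moment A: the music lives inside Rosa's mind alone; Saoirse can't hear it → meta-diegetic.
Moment B: once it plays over shots Rosa isn't in, detached from any character's subjectivity, it's conventional underscore → non-diegetic.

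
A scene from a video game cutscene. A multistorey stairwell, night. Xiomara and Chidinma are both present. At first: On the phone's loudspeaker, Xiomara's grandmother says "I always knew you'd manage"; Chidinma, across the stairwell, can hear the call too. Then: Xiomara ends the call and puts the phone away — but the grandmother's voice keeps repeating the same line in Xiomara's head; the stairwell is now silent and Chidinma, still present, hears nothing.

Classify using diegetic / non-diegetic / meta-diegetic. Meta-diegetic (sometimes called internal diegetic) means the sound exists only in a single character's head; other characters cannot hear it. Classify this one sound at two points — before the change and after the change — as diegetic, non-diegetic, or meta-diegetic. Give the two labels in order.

diegetic, meta-diegetic

Before the change: the loudspeaker is an in-world source; both Xiomara and Chidinma hear the call → diegetic.
After the change: with the phone off, the voice continues only as Xiomara's private mental replay — Chidinma can't hear it → meta-diegetic.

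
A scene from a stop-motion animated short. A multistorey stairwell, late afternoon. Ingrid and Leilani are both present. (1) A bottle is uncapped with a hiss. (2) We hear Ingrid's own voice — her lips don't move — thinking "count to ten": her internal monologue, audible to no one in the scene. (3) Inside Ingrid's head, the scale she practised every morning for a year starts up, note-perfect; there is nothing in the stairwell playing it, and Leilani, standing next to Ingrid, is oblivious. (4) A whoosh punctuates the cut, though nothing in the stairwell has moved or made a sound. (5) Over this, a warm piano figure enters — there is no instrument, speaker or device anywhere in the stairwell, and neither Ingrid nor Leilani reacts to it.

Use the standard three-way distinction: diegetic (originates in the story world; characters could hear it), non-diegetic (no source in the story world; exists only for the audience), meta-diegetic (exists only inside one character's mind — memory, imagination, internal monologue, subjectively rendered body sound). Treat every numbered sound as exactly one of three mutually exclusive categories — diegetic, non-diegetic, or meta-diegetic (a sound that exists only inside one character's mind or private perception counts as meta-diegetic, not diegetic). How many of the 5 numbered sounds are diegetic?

1

Sound (1): an in-world source (a bottle); characters could hear it, so diegetic.
Sound (2): internal monologue — inside Ingrid's mind, not spoken into the scene, so meta-diegetic.
Sound (3): it lives in Ingrid's subjectivity, not in the stairwell, so meta-diegetic.
(4) an editorial stinger — it belongs to the cut, not the story world → non-diegetic.
Sound (5): nothing in the stairwell produces it and the characters don't hear it — pure soundtrack, so non-diegetic.
Diegetic: (1) — that's 1.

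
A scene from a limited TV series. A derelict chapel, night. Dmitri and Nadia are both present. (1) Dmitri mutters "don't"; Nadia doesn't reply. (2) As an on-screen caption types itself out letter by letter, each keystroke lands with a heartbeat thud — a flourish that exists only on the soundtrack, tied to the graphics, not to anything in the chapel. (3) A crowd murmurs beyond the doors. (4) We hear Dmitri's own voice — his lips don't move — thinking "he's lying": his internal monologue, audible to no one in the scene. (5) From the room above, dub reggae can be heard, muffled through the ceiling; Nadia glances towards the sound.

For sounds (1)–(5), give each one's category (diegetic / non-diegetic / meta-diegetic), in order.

diegetic, non-diegetic, diegetic, meta-diegetic, diegetic

Sound (1): spoken by a character present in the story world, so diegetic.
(2) is non-diegetic: the caption isn't part of the story world, so neither is the sound tied to it.
(3) a crowd is part of the location's real environment → diegetic.
Sound (4): Dmitri's thought-voice: a private mental sound no other character can hear, so meta-diegetic.
Sound (5): off-screen diegetic: the source is out of frame but still in the story's space, so diegetic.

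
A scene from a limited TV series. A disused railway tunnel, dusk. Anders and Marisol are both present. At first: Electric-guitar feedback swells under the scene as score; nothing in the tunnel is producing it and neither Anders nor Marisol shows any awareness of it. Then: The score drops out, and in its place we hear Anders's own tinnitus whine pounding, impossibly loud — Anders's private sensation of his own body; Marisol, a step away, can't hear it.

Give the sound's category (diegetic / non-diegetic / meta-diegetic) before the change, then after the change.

Before the change: underscore with no in-world source, inaudible to the characters → non-diegetic.
After the change: the body sound is Anders's subjective perception alone — Marisol can't hear it → meta-diegetic.

non-diegetic, meta-diegetic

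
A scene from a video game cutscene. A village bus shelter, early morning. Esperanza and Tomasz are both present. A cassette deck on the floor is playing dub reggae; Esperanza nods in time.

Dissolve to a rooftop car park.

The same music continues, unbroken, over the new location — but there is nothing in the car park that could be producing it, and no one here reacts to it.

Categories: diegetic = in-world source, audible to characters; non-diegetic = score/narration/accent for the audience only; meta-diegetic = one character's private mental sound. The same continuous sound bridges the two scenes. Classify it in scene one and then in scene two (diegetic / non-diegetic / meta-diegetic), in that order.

diegetic, non-diegetic

Scene one: a cassette deck is an on-screen source and Esperanza reacts to it → diegetic.
Scene two: there is no source in the car park and no one hears it — it's now underscore → non-diegetic.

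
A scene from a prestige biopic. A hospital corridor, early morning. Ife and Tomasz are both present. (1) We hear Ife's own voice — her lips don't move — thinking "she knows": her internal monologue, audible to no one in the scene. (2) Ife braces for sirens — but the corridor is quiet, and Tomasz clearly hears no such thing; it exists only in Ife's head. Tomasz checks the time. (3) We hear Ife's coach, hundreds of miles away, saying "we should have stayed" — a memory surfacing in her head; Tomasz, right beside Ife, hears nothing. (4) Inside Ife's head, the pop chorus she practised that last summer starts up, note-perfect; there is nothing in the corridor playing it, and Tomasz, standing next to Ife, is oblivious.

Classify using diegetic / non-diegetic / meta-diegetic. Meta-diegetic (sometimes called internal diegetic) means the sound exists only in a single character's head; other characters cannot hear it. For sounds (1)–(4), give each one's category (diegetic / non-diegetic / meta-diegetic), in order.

Sound (1): internal monologue — inside Ife's mind, not spoken into the scene, so meta-diegetic.
Sound (2): subjective to Ife: the corridor is silent and Tomasz hears nothing, so meta-diegetic.
Sound (3): it's Ife's recollection rendered as sound; the other character can't hear it, so meta-diegetic.
(4) it lives in Ife's subjectivity, not in the corridor → meta-diegetic.

meta-diegetic, meta-diegetic, meta-diegetic, meta-diegetic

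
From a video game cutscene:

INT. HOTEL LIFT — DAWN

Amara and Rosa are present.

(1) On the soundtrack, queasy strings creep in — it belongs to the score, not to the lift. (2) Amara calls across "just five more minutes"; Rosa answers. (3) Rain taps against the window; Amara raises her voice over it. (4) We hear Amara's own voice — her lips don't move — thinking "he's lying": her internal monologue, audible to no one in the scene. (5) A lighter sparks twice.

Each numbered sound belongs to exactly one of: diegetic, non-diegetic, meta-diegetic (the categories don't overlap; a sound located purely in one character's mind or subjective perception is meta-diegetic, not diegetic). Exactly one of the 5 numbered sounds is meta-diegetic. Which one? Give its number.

Sound (1): it has no source in the story world and no character can hear it — it's underscore, so non-diegetic.
(2) is diegetic: Amara is a character speaking aloud in the scene.
Sound (3): it's the actual ambient sound of the location, so diegetic.
Sound (4): internal monologue — inside Amara's mind, not spoken into the scene, so meta-diegetic.
(5) a lighter is a real object/event in the scene's world → diegetic.
Only (4) is meta-diegetic.

4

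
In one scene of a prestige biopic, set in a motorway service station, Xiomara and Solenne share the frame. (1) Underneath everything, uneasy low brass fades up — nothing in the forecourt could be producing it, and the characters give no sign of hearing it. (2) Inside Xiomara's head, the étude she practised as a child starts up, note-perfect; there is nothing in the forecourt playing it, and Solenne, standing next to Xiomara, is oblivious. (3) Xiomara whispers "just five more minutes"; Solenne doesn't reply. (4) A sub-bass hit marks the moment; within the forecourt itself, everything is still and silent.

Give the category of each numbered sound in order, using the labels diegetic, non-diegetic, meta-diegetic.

non-diegetic, meta-diegetic, diegetic, non-diegetic

(1) is non-diegetic: nothing in the forecourt produces it and the characters don't hear it — pure soundtrack.
Sound (2): remembered music, private to Xiomara — Solenne is oblivious because it isn't in the room, so meta-diegetic.
Sound (3): Xiomara is a character speaking aloud in the scene, so diegetic.
(4) is non-diegetic: it's a sound-design accent with no in-world source; no one in the scene can hear it.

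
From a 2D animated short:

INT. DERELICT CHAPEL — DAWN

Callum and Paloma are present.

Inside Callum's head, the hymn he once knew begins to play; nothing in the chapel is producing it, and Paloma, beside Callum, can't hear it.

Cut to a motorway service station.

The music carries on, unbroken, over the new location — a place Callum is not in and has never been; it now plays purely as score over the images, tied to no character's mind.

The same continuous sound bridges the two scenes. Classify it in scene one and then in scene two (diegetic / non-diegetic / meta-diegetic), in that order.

meta-diegetic, non-diegetic

Scene one: the music exists only inside Callum's mind; Paloma can't hear it → meta-diegetic.
Scene two: it's detached from Callum entirely and plays over unrelated images with no in-world source — conventional underscore → non-diegetic.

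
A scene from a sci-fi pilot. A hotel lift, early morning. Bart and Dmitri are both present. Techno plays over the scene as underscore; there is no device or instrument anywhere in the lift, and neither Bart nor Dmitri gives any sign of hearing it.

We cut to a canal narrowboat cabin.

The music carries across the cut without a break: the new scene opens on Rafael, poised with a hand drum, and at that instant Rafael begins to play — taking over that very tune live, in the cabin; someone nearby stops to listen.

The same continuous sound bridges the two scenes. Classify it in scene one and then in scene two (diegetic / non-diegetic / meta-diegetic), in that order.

Scene one: there's no in-world source anywhere and no character hears it — underscore for the audience only → non-diegetic.
Scene two: from the moment Rafael starts playing, the tune is being performed on a hand drum inside the story world and another character hears it → diegetic.

non-diegetic, diegetic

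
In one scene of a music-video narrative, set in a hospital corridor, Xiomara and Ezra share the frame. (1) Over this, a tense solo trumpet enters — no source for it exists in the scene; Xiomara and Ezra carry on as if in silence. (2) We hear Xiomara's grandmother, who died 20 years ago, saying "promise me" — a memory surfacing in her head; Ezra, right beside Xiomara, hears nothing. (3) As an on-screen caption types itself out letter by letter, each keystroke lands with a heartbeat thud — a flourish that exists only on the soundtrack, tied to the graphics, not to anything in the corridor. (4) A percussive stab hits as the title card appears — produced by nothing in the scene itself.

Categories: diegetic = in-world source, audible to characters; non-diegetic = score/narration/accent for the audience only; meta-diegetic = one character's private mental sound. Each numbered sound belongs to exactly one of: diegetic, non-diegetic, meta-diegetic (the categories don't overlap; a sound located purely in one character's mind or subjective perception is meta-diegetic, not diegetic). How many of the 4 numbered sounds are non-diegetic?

Sound (1): nothing in the corridor produces it and the characters don't hear it — pure soundtrack, so non-diegetic.
(2) a remembered line, private to Xiomara — not present in the room, not audible to Ezra → meta-diegetic.
(3) is non-diegetic: the caption isn't part of the story world, so neither is the sound tied to it.
(4) an editorial stinger — it belongs to the cut, not the story world → non-diegetic.
So 3 of the 4 are non-diegetic: (1), (3), (4).

3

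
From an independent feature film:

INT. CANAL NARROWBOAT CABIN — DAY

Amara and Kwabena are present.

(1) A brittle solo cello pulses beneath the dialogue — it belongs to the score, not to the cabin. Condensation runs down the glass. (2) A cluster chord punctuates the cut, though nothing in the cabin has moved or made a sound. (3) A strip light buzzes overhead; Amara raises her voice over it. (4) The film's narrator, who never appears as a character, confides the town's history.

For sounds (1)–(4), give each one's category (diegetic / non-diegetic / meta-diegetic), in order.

non-diegetic, non-diegetic, diegetic, non-diegetic

(1) nothing in the cabin produces it and the characters don't hear it — pure soundtrack → non-diegetic.
(2) is non-diegetic: an editorial stinger — it belongs to the cut, not the story world.
Sound (3): it's the actual ambient sound of the location, so diegetic.
(4) the narrator exists outside the story world, addressing only the audience → non-diegetic.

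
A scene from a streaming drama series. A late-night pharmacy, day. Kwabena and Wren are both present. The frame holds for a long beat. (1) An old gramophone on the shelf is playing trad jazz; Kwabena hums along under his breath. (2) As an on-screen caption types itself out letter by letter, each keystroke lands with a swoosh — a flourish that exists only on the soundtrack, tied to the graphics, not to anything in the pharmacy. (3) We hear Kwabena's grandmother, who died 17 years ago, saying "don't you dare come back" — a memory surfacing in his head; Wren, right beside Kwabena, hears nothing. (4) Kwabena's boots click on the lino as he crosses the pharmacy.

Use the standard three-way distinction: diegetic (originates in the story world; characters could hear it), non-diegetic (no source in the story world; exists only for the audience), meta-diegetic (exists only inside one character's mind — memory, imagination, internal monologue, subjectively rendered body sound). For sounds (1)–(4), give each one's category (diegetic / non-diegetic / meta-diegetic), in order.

diegetic, non-diegetic, meta-diegetic, diegetic

(1) is diegetic: the music comes from an on-screen device that Kwabena responds to.
(2) sound married to a title/caption — outside the diegesis by definition → non-diegetic.
(3) the voice is a memory playing only inside Kwabena's mind; Wren can't hear it → meta-diegetic.
Sound (4): a character's body making contact with the set — an in-world sound, so diegetic.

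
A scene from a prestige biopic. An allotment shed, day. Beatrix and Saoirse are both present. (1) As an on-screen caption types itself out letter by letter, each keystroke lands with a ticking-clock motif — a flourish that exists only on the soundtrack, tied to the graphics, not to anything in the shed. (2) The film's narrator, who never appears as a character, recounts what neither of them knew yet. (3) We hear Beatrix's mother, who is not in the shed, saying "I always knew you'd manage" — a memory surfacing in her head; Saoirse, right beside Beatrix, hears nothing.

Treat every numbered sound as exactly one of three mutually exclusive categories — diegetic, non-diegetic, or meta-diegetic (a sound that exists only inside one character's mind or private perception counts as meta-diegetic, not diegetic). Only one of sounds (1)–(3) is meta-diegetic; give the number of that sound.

Sound (1): sound married to a title/caption — outside the diegesis by definition, so non-diegetic.
Sound (2): commentary laid over the scene from outside the fiction, so non-diegetic.
Sound (3): the voice is a memory playing only inside Beatrix's mind; Saoirse can't hear it, so meta-diegetic.
Only (3) is meta-diegetic.

3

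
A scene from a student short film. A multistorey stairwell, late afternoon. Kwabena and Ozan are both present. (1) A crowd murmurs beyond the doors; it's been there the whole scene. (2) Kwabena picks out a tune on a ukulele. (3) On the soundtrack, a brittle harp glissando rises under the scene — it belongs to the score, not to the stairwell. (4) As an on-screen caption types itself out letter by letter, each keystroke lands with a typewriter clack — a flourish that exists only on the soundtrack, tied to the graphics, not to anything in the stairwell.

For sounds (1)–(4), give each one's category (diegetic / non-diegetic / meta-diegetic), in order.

(1) is diegetic: ambient/room sound belonging to the story's physical space.
(2) Kwabena is producing the music live, in the story world → diegetic.
Sound (3): it has no source in the story world and no character can hear it — it's underscore, so non-diegetic.
Sound (4): it accompanies on-screen graphics, not anything inside the story world, so non-diegetic.

diegetic, diegetic, non-diegetic, non-diegetic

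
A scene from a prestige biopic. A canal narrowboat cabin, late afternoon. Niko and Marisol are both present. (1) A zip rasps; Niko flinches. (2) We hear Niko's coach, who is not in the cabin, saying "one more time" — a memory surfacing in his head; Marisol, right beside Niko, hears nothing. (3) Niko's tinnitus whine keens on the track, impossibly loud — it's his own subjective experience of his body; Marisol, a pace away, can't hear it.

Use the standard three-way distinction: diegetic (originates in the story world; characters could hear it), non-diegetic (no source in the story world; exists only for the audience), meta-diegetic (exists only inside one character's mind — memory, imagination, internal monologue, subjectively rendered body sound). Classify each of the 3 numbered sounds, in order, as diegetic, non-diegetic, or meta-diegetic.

Sound (1): an in-world source (a zip); characters could hear it, so diegetic.
(2) is meta-diegetic: a remembered line, private to Niko — not present in the room, not audible to Marisol.
(3) a subjective body sound — Niko's private perception, inaudible to Marisol → meta-diegetic.

diegetic, meta-diegetic, meta-diegetic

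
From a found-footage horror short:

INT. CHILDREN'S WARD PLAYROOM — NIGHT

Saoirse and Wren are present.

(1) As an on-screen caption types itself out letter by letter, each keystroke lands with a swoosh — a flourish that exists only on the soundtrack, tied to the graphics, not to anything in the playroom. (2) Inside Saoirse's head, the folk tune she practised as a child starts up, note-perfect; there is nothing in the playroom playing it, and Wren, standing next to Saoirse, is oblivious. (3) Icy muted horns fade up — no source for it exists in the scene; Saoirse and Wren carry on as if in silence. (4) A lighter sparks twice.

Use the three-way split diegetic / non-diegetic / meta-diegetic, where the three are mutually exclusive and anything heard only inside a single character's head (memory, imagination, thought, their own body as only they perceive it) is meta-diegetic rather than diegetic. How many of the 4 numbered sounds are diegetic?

1

(1) it accompanies on-screen graphics, not anything inside the story world → non-diegetic.
(2) is meta-diegetic: it lives in Saoirse's subjectivity, not in the playroom.
(3) it has no source in the story world and no character can hear it — it's underscore → non-diegetic.
Sound (4): an in-world source (a lighter); characters could hear it, so diegetic.
Diegetic: (4) — that's 1.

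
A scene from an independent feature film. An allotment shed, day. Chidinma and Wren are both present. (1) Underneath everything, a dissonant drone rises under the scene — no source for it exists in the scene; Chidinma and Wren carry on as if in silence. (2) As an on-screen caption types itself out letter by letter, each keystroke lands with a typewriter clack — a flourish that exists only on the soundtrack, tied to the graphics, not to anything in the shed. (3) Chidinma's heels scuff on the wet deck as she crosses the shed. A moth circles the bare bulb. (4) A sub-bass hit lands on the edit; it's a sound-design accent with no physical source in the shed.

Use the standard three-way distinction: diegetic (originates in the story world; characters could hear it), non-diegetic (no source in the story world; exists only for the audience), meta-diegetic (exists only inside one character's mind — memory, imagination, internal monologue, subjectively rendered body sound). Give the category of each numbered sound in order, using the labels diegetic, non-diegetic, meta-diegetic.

(1) score with no on-screen or off-screen source; it exists for the audience alone → non-diegetic.
(2) the caption isn't part of the story world, so neither is the sound tied to it → non-diegetic.
Sound (3): Chidinma's footsteps are produced in the story world, so diegetic.
(4) is non-diegetic: an editorial stinger — it belongs to the cut, not the story world.

non-diegetic, non-diegetic, diegetic, non-diegetic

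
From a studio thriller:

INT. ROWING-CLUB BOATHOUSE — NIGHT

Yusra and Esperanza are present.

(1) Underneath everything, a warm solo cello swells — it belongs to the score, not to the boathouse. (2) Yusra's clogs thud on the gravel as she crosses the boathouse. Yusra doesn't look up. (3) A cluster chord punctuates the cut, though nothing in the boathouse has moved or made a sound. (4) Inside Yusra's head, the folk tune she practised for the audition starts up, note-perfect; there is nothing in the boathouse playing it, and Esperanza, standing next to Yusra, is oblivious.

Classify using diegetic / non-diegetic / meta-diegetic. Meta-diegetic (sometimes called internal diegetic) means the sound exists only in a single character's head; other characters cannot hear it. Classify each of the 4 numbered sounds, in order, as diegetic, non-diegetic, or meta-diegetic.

(1) score with no on-screen or off-screen source; it exists for the audience alone → non-diegetic.
Sound (2): it's the physical sound of Yusra moving in the space, so diegetic.
(3) is non-diegetic: nothing in the scene produces it; it's an accent added for the audience.
(4) remembered music, private to Yusra — Esperanza is oblivious because it isn't in the room → meta-diegetic.

non-diegetic, diegetic, non-diegetic, meta-diegetic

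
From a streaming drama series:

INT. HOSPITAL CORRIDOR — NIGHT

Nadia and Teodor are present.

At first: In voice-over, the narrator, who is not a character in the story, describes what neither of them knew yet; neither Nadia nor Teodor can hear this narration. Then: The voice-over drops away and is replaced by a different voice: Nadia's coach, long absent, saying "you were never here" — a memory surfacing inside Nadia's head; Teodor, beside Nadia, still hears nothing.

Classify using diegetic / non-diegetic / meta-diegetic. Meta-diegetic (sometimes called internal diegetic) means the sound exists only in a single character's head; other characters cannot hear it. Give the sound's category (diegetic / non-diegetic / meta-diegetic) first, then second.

non-diegetic, meta-diegetic

First: the external narrator addresses only the audience — outside the story world → non-diegetic.
Second: the replacement voice is a memory inside Nadia's mind specifically → meta-diegetic.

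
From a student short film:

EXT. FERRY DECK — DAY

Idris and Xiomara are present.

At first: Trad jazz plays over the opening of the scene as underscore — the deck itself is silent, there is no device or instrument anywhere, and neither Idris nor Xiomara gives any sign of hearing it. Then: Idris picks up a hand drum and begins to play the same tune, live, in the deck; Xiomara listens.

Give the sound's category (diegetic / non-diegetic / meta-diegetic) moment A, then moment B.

Moment A: no in-world source exists and no character can hear it — underscore → non-diegetic.
Moment B: a hand drum is now a real source in the story world and the characters hear it → diegetic.

non-diegetic, diegetic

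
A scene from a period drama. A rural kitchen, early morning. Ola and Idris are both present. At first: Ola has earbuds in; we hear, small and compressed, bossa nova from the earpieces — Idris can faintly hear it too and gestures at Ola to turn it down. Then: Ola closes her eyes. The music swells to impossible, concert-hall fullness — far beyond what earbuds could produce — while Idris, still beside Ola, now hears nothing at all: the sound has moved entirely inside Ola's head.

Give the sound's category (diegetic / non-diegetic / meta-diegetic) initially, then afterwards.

Initially: the earbuds are a physical source both characters can hear → diegetic.
Afterwards: the music now exists only as Ola's subjective experience; Idris can no longer hear it → meta-diegetic.

diegetic, meta-diegetic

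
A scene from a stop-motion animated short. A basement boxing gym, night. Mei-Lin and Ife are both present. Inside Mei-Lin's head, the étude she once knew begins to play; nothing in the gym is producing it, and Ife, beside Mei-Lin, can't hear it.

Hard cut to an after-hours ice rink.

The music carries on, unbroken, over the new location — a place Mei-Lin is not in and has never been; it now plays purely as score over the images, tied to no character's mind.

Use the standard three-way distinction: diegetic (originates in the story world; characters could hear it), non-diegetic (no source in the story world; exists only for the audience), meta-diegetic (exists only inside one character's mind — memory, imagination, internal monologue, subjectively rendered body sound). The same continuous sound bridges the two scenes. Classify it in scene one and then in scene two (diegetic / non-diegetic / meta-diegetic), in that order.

Scene one: the music exists only inside Mei-Lin's mind; Ife can't hear it → meta-diegetic.
Scene two: it's detached from Mei-Lin entirely and plays over unrelated images with no in-world source — conventional underscore → non-diegetic.

meta-diegetic, non-diegetic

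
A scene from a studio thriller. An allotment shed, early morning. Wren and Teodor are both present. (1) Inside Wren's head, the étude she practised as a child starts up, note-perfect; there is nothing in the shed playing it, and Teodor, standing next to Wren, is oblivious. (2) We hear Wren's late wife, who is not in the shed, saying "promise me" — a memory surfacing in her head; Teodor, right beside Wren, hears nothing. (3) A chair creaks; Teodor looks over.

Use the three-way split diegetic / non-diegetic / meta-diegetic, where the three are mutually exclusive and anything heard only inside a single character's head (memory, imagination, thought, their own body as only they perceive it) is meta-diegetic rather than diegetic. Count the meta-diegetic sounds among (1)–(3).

Sound (1): it lives in Wren's subjectivity, not in the shed, so meta-diegetic.
(2) is meta-diegetic: a remembered line, private to Wren — not present in the room, not audible to Teodor.
(3) the sound comes from a chair physically present in the location → diegetic.
So 2 of the 3 are meta-diegetic: (1), (2).

2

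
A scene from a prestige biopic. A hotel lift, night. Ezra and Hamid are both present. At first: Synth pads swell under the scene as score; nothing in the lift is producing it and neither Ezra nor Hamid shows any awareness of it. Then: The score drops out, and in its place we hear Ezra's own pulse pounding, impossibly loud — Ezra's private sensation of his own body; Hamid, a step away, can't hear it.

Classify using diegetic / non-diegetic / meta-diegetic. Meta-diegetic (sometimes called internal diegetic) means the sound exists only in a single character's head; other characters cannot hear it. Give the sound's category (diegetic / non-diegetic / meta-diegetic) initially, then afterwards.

non-diegetic, meta-diegetic

Initially: underscore with no in-world source, inaudible to the characters → non-diegetic.
Afterwards: the body sound is Ezra's subjective perception alone — Hamid can't hear it → meta-diegetic.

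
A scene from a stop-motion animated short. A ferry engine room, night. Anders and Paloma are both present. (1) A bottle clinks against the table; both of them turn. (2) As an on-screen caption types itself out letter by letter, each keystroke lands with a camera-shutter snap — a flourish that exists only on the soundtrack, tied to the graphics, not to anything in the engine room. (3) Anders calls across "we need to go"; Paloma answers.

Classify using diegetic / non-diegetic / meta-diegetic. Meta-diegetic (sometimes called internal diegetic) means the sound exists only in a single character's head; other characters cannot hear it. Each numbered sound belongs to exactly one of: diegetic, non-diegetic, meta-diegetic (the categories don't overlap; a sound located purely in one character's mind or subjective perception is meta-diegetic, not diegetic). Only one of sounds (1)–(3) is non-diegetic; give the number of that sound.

(1) is diegetic: a bottle is a real object/event in the scene's world.
Sound (2): it accompanies on-screen graphics, not anything inside the story world, so non-diegetic.
(3) Anders is a character speaking aloud in the scene → diegetic.
Only (2) is non-diegetic.

2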